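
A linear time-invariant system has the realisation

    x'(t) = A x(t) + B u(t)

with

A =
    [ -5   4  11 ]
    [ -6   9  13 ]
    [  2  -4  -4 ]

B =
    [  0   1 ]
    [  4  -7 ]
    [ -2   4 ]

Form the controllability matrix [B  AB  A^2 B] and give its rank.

AB = [[-6, 11], [10, -17], [-8, 14]]
A^2B = [[-18, 31], [22, -37], [-20, 34]]
Controllability matrix C = [B  AB  A^2B] = [[0, 1, -6, 11, -18, 31], [4, -7, 10, -17, 22, -37], [-2, 4, -8, 14, -20, 34]]
The rows r1, r2, r3 of C are linearly dependent: -r1 + r2 + 2·r3 = 0 (check each entry), so rank(C) ≤ 2.
The 2×2 minor from rows 1, 2, columns 1, 2 is 0·(-7) - 1·4 = 0 - 4 = -4 ≠ 0, so rank(C) = 2.
rank(C) = 2 < n = 3, so the pair (A, B) is not completely controllable.

2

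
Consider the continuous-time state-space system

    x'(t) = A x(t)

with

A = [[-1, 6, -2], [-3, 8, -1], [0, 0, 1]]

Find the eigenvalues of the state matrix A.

det(sI - A) = s^3 - (tr A)s^2 + (M11 + M22 + M33)s - det A, where Mii is the 2×2 principal minor of A obtained by deleting row i and column i.
tr A = (-1) + 8 + 1 = 8; M11 = 8·1 - (-1)·0 = 8 - 0 = 8; M22 = (-1)·1 - (-2)·0 = -1 - 0 = -1; M33 = (-1)·8 - 6·(-3) = -8 - (-18) = 10; sum of minors = 17.
det A = (-1)·(8·1 - (-1)·0) - 6·((-3)·1 - (-1)·0) + (-2)·((-3)·0 - 8·0) = (-1)·8 - 6·(-3) + (-2)·0 = 10.
So p(s) = det(sI - A) = s^3 - 8s^2 + 17s - 10.
Rational-root test: any integer root divides -10. Testing small divisors, s = 1 works: p(1) = 1 + (-8) + 17 + (-10) = 0, so (s - 1) is a factor.
Dividing, p(s) = (s - 1)(s^2 - 7s + 10).
Factor s^2 - 7s + 10: two numbers with sum 7 and product 10 are 5 and 2, so s^2 - 7s + 10 = (s - 5)(s - 2).
Hence p(s) = (s - 5) (s - 2) (s - 1), with roots 1, 2, 5.
At least one eigenvalue has non-negative real part, so the system is not asymptotically stable.

1, 2, 5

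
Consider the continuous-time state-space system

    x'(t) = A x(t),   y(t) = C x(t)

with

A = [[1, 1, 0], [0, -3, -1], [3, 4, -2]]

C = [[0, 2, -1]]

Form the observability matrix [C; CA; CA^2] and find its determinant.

171

CA = [[-3, -10, 0]]
CA^2 = [[-3, 27, 10]]
Observability matrix O = [C; CA; CA^2] = [[0, 2, -1], [-3, -10, 0], [-3, 27, 10]]
Expanding along the first row, det(O) = 0·((-10)·10 - 0·27) - 2·((-3)·10 - 0·(-3)) + (-1)·((-3)·27 - (-10)·(-3)) = 0·(-100) - 2·(-30) + (-1)·(-111) = 171
Since det(O) ≠ 0, rank(O) = 3 and the system is completely observable.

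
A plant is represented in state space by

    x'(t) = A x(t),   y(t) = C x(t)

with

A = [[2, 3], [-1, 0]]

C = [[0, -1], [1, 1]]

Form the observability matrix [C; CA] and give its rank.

2

CA = [[1, 0], [1, 3]]
Observability matrix O = [C; CA] = [[0, -1], [1, 1], [1, 0], [1, 3]]
Take the 2×2 submatrix of O formed by rows 1, 2: [[0, -1], [1, 1]]. Its determinant is 0·1 - (-1)·1 = 0 - (-1) = 1 ≠ 0.
So rank(O) ≥ 2; since O has 2 columns, rank(O) = 2.
rank(O) = 2 = n, so the pair (A, C) is completely observable.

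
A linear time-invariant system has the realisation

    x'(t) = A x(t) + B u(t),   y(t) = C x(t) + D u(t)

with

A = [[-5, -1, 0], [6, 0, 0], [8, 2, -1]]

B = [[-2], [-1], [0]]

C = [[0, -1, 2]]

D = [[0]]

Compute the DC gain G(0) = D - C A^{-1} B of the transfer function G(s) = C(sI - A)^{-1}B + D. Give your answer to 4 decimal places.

G(0) = C(-A)^{-1}B + D = -C A^{-1} B + D.
det A = -6, so A^{-1} = (1/-6)·adj(A) = [[0, 1/6, 0], [-1, -5/6, 0], [-2, -1/3, -1]]
A^{-1} B = [-1/6, 17/6, 13/3]^T
C A^{-1} B = 35/6
G(0) = D - C A^{-1} B = 0 - (35/6) = -35/6 ≈ -5.8333

-5.8333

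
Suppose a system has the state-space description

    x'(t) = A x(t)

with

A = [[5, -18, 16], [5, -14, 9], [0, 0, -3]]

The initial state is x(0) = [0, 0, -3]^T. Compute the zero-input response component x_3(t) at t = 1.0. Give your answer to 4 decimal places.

det(sI - A) = s^3 - (tr A)s^2 + (M11 + M22 + M33)s - det A, where Mii is the 2×2 principal minor of A obtained by deleting row i and column i.
tr A = 5 + (-14) + (-3) = -12; M11 = (-14)·(-3) - 9·0 = 42 - 0 = 42; M22 = 5·(-3) - 16·0 = -15 - 0 = -15; M33 = 5·(-14) - (-18)·5 = -70 - (-90) = 20; sum of minors = 47.
det A = 5·((-14)·(-3) - 9·0) - (-18)·(5·(-3) - 9·0) + 16·(5·0 - (-14)·0) = 5·42 - (-18)·(-15) + 16·0 = -60.
So p(s) = det(sI - A) = s^3 + 12s^2 + 47s + 60.
Rational-root test: any integer root divides 60. Testing small divisors, s = -3 works: p(-3) = -27 + 108 + (-141) + 60 = 0, so (s + 3) is a factor.
Dividing, p(s) = (s + 3)(s^2 + 9s + 20).
Factor s^2 + 9s + 20: two numbers with sum -9 and product 20 are -4 and -5, so s^2 + 9s + 20 = (s + 4)(s + 5).
Hence p(s) = (s + 3) (s + 4) (s + 5), with roots -5, -4, -3.
The eigenvalues -5, -4, -3 are distinct and real, so A is diagonalisable and x(t) = e^{At} x(0) = V diag(e^{λ_i t}) V^{-1} x(0), where the columns of V are the eigenvectors.
λ = -5: A - (-5)I = [[10, -18, 16], [5, -9, 9], [0, 0, 2]]. v must be orthogonal to every row; (row 1) × (row 2) = [-18, -10, 0], so take v_1 = [-9, -5, 0]^T.
λ = -4: A - (-4)I = [[9, -18, 16], [5, -10, 9], [0, 0, 1]]. v must be orthogonal to every row; (row 1) × (row 2) = [-2, -1, 0], so take v_2 = [2, 1, 0]^T.
λ = -3: A - (-3)I = [[8, -18, 16], [5, -11, 9], [0, 0, 0]]. v must be orthogonal to every row; (row 1) × (row 2) = [14, 8, 2], so take v_3 = [7, 4, 1]^T.
V = [v_1 v_2 v_3] = [[-9, 2, 7], [-5, 1, 4], [0, 0, 1]] has det V = 1, so V^{-1} = adj(V)/det V = [[1, -2, 1], [5, -9, 1], [0, 0, 1]].
Modal coordinates z(0) = V^{-1} x(0): 1·0 + (-2)·0 + 1·(-3) = -3; 5·0 + (-9)·0 + 1·(-3) = -3; 0·0 + 0·0 + 1·(-3) = -3; so z(0) = [-3, -3, -3]^T.
x_3(t) = Σ_i (v_i)_3 · z_i(0) · e^{λ_i t} (row 3 of V times the modal terms).
x_3(1.0) = 0·(-3)·e^{-5·1.0} + 0·(-3)·e^{-4·1.0} + 1·(-3)·e^{-3·1.0} = 0·0.006738 + 0·0.018316 + (-3)·0.049787 = -0.1494.

-0.1494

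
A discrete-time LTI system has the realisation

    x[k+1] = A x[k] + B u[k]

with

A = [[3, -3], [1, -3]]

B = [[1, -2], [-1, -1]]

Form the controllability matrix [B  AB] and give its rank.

AB = [[6, -3], [4, 1]]
Controllability matrix C = [B  AB] = [[1, -2, 6, -3], [-1, -1, 4, 1]]
Take the 2×2 submatrix of C formed by columns 1, 2: [[1, -2], [-1, -1]]. Its determinant is 1·(-1) - (-2)·(-1) = -1 - 2 = -3 ≠ 0.
So rank(C) ≥ 2; since C has 2 rows, rank(C) = 2.
rank(C) = 2 = n, so the pair (A, B) is completely controllable.

2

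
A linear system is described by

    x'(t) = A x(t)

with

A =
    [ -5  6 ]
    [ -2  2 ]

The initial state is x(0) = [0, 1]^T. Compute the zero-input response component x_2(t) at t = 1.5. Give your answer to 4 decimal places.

det(sI - A) = s^2 - (tr A)s + det A, with tr A = (-5) + 2 = -3 and det A = (-5)·2 - 6·(-2) = -10 - (-12) = 2.
So p(s) = det(sI - A) = s^2 + 3s + 2.
Factor s^2 + 3s + 2: two numbers with sum -3 and product 2 are -1 and -2, so s^2 + 3s + 2 = (s + 1)(s + 2).
Hence p(s) = (s + 1) (s + 2), with roots -2, -1.
The eigenvalues -2, -1 are distinct and real, so A is diagonalisable and x(t) = e^{At} x(0) = V diag(e^{λ_i t}) V^{-1} x(0), where the columns of V are the eigenvectors.
λ = -2: A - (-2)I = [[-3, 6], [-2, 4]]. Row 1 gives (-3)·v1 + 6·v2 = 0, so take v_1 = [-2, -1]^T.
λ = -1: A - (-1)I = [[-4, 6], [-2, 3]]. Row 1 gives (-4)·v1 + 6·v2 = 0, so take v_2 = [3, 2]^T.
V = [v_1 v_2] = [[-2, 3], [-1, 2]] has det V = -1, so V^{-1} = adj(V)/det V = [[-2, 3], [-1, 2]].
Modal coordinates z(0) = V^{-1} x(0): (-2)·0 + 3·1 = 3; (-1)·0 + 2·1 = 2; so z(0) = [3, 2]^T.
x_2(t) = Σ_i (v_i)_2 · z_i(0) · e^{λ_i t} (row 2 of V times the modal terms).
x_2(1.5) = (-1)·3·e^{-2·1.5} + 2·2·e^{-1·1.5} = (-3)·0.049787 + 4·0.223130 = 0.7432.

0.7432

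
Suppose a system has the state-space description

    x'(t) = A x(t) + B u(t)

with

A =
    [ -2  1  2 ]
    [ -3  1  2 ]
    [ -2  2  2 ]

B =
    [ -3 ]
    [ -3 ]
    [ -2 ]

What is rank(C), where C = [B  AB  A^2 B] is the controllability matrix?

AB = [[-1], [2], [-4]]
A^2B = [[-4], [-3], [-2]]
Controllability matrix C = [B  AB  A^2B] = [[-3, -1, -4], [-3, 2, -3], [-2, -4, -2]]
det(C) = (-3)·(2·(-2) - (-3)·(-4)) - (-1)·((-3)·(-2) - (-3)·(-2)) + (-4)·((-3)·(-4) - 2·(-2)) = (-3)·(-16) - (-1)·0 + (-4)·16 = -16 ≠ 0, so rank(C) = 3.
rank(C) = 3 = n, so the pair (A, B) is completely controllable.

3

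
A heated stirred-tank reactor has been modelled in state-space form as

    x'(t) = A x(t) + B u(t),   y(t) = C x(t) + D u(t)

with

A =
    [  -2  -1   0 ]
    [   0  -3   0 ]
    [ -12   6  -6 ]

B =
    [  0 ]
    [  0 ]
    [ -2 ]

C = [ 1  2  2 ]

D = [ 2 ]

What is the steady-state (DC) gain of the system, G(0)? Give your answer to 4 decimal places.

G(0) = C(-A)^{-1}B + D = -C A^{-1} B + D.
det A = -36, so A^{-1} = (1/-36)·adj(A) = [[-1/2, 1/6, 0], [0, -1/3, 0], [1, -2/3, -1/6]]
A^{-1} B = [0, 0, 1/3]^T
C A^{-1} B = 2/3
G(0) = D - C A^{-1} B = 2 - (2/3) = 4/3 ≈ 1.3333

1.3333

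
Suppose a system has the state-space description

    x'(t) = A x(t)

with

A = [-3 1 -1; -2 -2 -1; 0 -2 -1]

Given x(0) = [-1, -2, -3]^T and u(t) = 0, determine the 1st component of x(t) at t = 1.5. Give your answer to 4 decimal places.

det(sI - A) = s^3 - (tr A)s^2 + (M11 + M22 + M33)s - det A, where Mii is the 2×2 principal minor of A obtained by deleting row i and column i.
tr A = (-3) + (-2) + (-1) = -6; M11 = (-2)·(-1) - (-1)·(-2) = 2 - 2 = 0; M22 = (-3)·(-1) - (-1)·0 = 3 - 0 = 3; M33 = (-3)·(-2) - 1·(-2) = 6 - (-2) = 8; sum of minors = 11.
det A = (-3)·((-2)·(-1) - (-1)·(-2)) - 1·((-2)·(-1) - (-1)·0) + (-1)·((-2)·(-2) - (-2)·0) = (-3)·0 - 1·2 + (-1)·4 = -6.
So p(s) = det(sI - A) = s^3 + 6s^2 + 11s + 6.
Rational-root test: any integer root divides 6. Testing small divisors, s = -1 works: p(-1) = -1 + 6 + (-11) + 6 = 0, so (s + 1) is a factor.
Dividing, p(s) = (s + 1)(s^2 + 5s + 6).
Factor s^2 + 5s + 6: two numbers with sum -5 and product 6 are -2 and -3, so s^2 + 5s + 6 = (s + 2)(s + 3).
Hence p(s) = (s + 1) (s + 2) (s + 3), with roots -3, -2, -1.
The eigenvalues -3, -2, -1 are distinct and real, so A is diagonalisable and x(t) = e^{At} x(0) = V diag(e^{λ_i t}) V^{-1} x(0), where the columns of V are the eigenvectors.
λ = -3: A - (-3)I = [[0, 1, -1], [-2, 1, -1], [0, -2, 2]]. v must be orthogonal to every row; (row 1) × (row 2) = [0, 2, 2], so take v_1 = [0, 1, 1]^T.
λ = -2: A - (-2)I = [[-1, 1, -1], [-2, 0, -1], [0, -2, 1]]. v must be orthogonal to every row; (row 1) × (row 2) = [-1, 1, 2], so take v_2 = [-1, 1, 2]^T.
λ = -1: A - (-1)I = [[-2, 1, -1], [-2, -1, -1], [0, -2, 0]]. v must be orthogonal to every row; (row 1) × (row 2) = [-2, 0, 4], so take v_3 = [-1, 0, 2]^T.
V = [v_1 v_2 v_3] = [[0, -1, -1], [1, 1, 0], [1, 2, 2]] has det V = 1, so V^{-1} = adj(V)/det V = [[2, 0, 1], [-2, 1, -1], [1, -1, 1]].
Modal coordinates z(0) = V^{-1} x(0): 2·(-1) + 0·(-2) + 1·(-3) = -5; (-2)·(-1) + 1·(-2) + (-1)·(-3) = 3; 1·(-1) + (-1)·(-2) + 1·(-3) = -2; so z(0) = [-5, 3, -2]^T.
x_1(t) = Σ_i (v_i)_1 · z_i(0) · e^{λ_i t} (row 1 of V times the modal terms).
x_1(1.5) = 0·(-5)·e^{-3·1.5} + (-1)·3·e^{-2·1.5} + (-1)·(-2)·e^{-1·1.5} = 0·0.011109 + (-3)·0.049787 + 2·0.223130 = 0.2969.

0.2969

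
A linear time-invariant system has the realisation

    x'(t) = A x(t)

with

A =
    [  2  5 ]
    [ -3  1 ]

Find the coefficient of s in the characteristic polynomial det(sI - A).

For a 2×2 matrix, det(sI - A) = s^2 - (tr A)s + det A.
tr A = 3, det A = 17.
So p(s) = s^2 - 3s + 17.
The coefficient of s is -3.

-3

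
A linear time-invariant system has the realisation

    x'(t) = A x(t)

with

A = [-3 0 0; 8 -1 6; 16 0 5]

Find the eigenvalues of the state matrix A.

-3, -1, 5

det(sI - A) = s^3 - (tr A)s^2 + (M11 + M22 + M33)s - det A, where Mii is the 2×2 principal minor of A obtained by deleting row i and column i.
tr A = (-3) + (-1) + 5 = 1; M11 = (-1)·5 - 6·0 = -5 - 0 = -5; M22 = (-3)·5 - 0·16 = -15 - 0 = -15; M33 = (-3)·(-1) - 0·8 = 3 - 0 = 3; sum of minors = -17.
det A = (-3)·((-1)·5 - 6·0) - 0·(8·5 - 6·16) + 0·(8·0 - (-1)·16) = (-3)·(-5) - 0·(-56) + 0·16 = 15.
So p(s) = det(sI - A) = s^3 - s^2 - 17s - 15.
Rational-root test: any integer root divides -15. Testing small divisors, s = -1 works: p(-1) = -1 + (-1) + 17 + (-15) = 0, so (s + 1) is a factor.
Dividing, p(s) = (s + 1)(s^2 - 2s - 15).
Factor s^2 - 2s - 15: two numbers with sum 2 and product -15 are 5 and -3, so s^2 - 2s - 15 = (s - 5)(s + 3).
Hence p(s) = (s - 5) (s + 1) (s + 3), with roots -3, -1, 5.
At least one eigenvalue has non-negative real part, so the system is not asymptotically stable.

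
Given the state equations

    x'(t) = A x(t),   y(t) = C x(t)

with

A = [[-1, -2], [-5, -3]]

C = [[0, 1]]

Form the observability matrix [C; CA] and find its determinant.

5

CA = [[-5, -3]]
Observability matrix O = [C; CA] = [[0, 1], [-5, -3]]
det(O) = 0·(-3) - 1·(-5) = 0 - (-5) = 5
Since det(O) ≠ 0, rank(O) = 2 and the system is completely observable.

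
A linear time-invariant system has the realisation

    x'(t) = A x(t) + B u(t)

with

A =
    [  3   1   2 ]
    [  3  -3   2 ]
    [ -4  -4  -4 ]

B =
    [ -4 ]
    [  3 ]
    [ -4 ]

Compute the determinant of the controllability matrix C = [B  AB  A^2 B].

30856

AB = [[-17], [-29], [20]]
A^2B = [[-40], [76], [104]]
Controllability matrix C = [B  AB  A^2B] = [[-4, -17, -40], [3, -29, 76], [-4, 20, 104]]
Expanding along the first row, det(C) = (-4)·((-29)·104 - 76·20) - (-17)·(3·104 - 76·(-4)) + (-40)·(3·20 - (-29)·(-4)) = (-4)·(-4536) - (-17)·616 + (-40)·(-56) = 30856
Since det(C) ≠ 0, rank(C) = 3 and the system is completely controllable.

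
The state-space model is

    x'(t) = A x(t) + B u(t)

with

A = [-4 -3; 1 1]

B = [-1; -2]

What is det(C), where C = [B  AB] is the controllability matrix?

23

AB = [[10], [-3]]
Controllability matrix C = [B  AB] = [[-1, 10], [-2, -3]]
det(C) = (-1)·(-3) - 10·(-2) = 3 - (-20) = 23
Since det(C) ≠ 0, rank(C) = 2 and the system is completely controllable.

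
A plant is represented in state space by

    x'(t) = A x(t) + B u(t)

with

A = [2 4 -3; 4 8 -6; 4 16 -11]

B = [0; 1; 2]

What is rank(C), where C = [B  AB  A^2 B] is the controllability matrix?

AB = [[-2], [-4], [-6]]
A^2B = [[-2], [-4], [-6]]
Controllability matrix C = [B  AB  A^2B] = [[0, -2, -2], [1, -4, -4], [2, -6, -6]]
The rows r1, r2, r3 of C are linearly dependent: r1 - 2·r2 + r3 = 0 (check each entry), so rank(C) ≤ 2.
The 2×2 minor from rows 1, 2, columns 1, 2 is 0·(-4) - (-2)·1 = 0 - (-2) = 2 ≠ 0, so rank(C) = 2.
rank(C) = 2 < n = 3, so the pair (A, B) is not completely controllable.

2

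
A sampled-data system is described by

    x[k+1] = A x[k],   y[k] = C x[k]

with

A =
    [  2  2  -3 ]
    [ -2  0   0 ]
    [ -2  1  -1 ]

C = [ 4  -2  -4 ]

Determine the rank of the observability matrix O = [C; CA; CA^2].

CA = [[20, 4, -8]]
CA^2 = [[48, 32, -52]]
Observability matrix O = [C; CA; CA^2] = [[4, -2, -4], [20, 4, -8], [48, 32, -52]]
det(O) = 4·(4·(-52) - (-8)·32) - (-2)·(20·(-52) - (-8)·48) + (-4)·(20·32 - 4·48) = 4·48 - (-2)·(-656) + (-4)·448 = -2912 ≠ 0, so rank(O) = 3.
rank(O) = 3 = n, so the pair (A, C) is completely observable.

3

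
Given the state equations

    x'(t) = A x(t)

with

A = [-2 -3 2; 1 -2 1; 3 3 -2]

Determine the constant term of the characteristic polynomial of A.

Expand det(sI - A) for the 3×3 matrix.
p(s) = s^3 + 6s^2 + 6s - 1.
(Check: constant term = det(-A) = (-1)^3 det A = -1; coefficient of s^2 = -tr A = 6.)
The constant term is -1.

-1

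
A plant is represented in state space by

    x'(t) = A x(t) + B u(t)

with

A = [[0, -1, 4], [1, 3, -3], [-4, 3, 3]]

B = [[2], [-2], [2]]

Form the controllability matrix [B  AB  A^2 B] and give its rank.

3

AB = [[10], [-10], [-8]]
A^2B = [[-22], [4], [-94]]
Controllability matrix C = [B  AB  A^2B] = [[2, 10, -22], [-2, -10, 4], [2, -8, -94]]
det(C) = 2·((-10)·(-94) - 4·(-8)) - 10·((-2)·(-94) - 4·2) + (-22)·((-2)·(-8) - (-10)·2) = 2·972 - 10·180 + (-22)·36 = -648 ≠ 0, so rank(C) = 3.
rank(C) = 3 = n, so the pair (A, B) is completely controllable.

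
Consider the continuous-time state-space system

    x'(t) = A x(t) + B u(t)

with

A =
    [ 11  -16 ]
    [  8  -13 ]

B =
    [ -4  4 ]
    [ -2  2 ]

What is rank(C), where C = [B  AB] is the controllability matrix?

1

AB = [[-12, 12], [-6, 6]]
Controllability matrix C = [B  AB] = [[-4, 4, -12, 12], [-2, 2, -6, 6]]
Every column of C is a scalar multiple of column 1 = [-4, -2] (multipliers 1, -1, 3, -3), so the columns span a one-dimensional space.
C ≠ 0, hence rank(C) = 1.
rank(C) = 1 < n = 2, so the pair (A, B) is not completely controllable.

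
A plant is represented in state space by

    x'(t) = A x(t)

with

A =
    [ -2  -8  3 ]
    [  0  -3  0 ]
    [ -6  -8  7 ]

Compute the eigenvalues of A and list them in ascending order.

det(sI - A) = s^3 - (tr A)s^2 + (M11 + M22 + M33)s - det A, where Mii is the 2×2 principal minor of A obtained by deleting row i and column i.
tr A = (-2) + (-3) + 7 = 2; M11 = (-3)·7 - 0·(-8) = -21 - 0 = -21; M22 = (-2)·7 - 3·(-6) = -14 - (-18) = 4; M33 = (-2)·(-3) - (-8)·0 = 6 - 0 = 6; sum of minors = -11.
det A = (-2)·((-3)·7 - 0·(-8)) - (-8)·(0·7 - 0·(-6)) + 3·(0·(-8) - (-3)·(-6)) = (-2)·(-21) - (-8)·0 + 3·(-18) = -12.
So p(s) = det(sI - A) = s^3 - 2s^2 - 11s + 12.
Rational-root test: any integer root divides 12. Testing small divisors, s = 1 works: p(1) = 1 + (-2) + (-11) + 12 = 0, so (s - 1) is a factor.
Dividing, p(s) = (s - 1)(s^2 - s - 12).
Factor s^2 - s - 12: two numbers with sum 1 and product -12 are 4 and -3, so s^2 - s - 12 = (s - 4)(s + 3).
Hence p(s) = (s - 4) (s - 1) (s + 3), with roots -3, 1, 4.
At least one eigenvalue has non-negative real part, so the system is not asymptotically stable.

-3, 1, 4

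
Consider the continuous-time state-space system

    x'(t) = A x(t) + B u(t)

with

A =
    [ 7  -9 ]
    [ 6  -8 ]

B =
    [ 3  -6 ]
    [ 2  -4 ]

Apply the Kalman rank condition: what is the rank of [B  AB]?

AB = [[3, -6], [2, -4]]
Controllability matrix C = [B  AB] = [[3, -6, 3, -6], [2, -4, 2, -4]]
Every column of C is a scalar multiple of column 1 = [3, 2] (multipliers 1, -2, 1, -2), so the columns span a one-dimensional space.
C ≠ 0, hence rank(C) = 1.
rank(C) = 1 < n = 2, so the pair (A, B) is not completely controllable.

1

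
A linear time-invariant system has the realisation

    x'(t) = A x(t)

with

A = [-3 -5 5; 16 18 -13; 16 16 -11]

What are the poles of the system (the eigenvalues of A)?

det(sI - A) = s^3 - (tr A)s^2 + (M11 + M22 + M33)s - det A, where Mii is the 2×2 principal minor of A obtained by deleting row i and column i.
tr A = (-3) + 18 + (-11) = 4; M11 = 18·(-11) - (-13)·16 = -198 - (-208) = 10; M22 = (-3)·(-11) - 5·16 = 33 - 80 = -47; M33 = (-3)·18 - (-5)·16 = -54 - (-80) = 26; sum of minors = -11.
det A = (-3)·(18·(-11) - (-13)·16) - (-5)·(16·(-11) - (-13)·16) + 5·(16·16 - 18·16) = (-3)·10 - (-5)·32 + 5·(-32) = -30.
So p(s) = det(sI - A) = s^3 - 4s^2 - 11s + 30.
Rational-root test: any integer root divides 30. Testing small divisors, s = 2 works: p(2) = 8 + (-16) + (-22) + 30 = 0, so (s - 2) is a factor.
Dividing, p(s) = (s - 2)(s^2 - 2s - 15).
Factor s^2 - 2s - 15: two numbers with sum 2 and product -15 are 5 and -3, so s^2 - 2s - 15 = (s - 5)(s + 3).
Hence p(s) = (s - 5) (s - 2) (s + 3), with roots -3, 2, 5.
At least one eigenvalue has non-negative real part, so the system is not asymptotically stable.

-3, 2, 5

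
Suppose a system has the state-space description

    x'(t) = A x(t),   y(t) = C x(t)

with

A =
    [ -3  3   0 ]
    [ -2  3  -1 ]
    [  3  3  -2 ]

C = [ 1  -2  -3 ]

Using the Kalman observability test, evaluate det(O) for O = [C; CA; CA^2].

CA = [[-8, -12, 8]]
CA^2 = [[72, -36, -4]]
Observability matrix O = [C; CA; CA^2] = [[1, -2, -3], [-8, -12, 8], [72, -36, -4]]
Expanding along the first row, det(O) = 1·((-12)·(-4) - 8·(-36)) - (-2)·((-8)·(-4) - 8·72) + (-3)·((-8)·(-36) - (-12)·72) = 1·336 - (-2)·(-544) + (-3)·1152 = -4208
Since det(O) ≠ 0, rank(O) = 3 and the system is completely observable.

-4208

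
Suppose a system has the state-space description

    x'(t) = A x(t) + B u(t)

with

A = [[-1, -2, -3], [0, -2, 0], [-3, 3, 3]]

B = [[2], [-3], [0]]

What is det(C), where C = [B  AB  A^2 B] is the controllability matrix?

9

AB = [[4], [6], [-15]]
A^2B = [[29], [-12], [-39]]
Controllability matrix C = [B  AB  A^2B] = [[2, 4, 29], [-3, 6, -12], [0, -15, -39]]
Expanding along the first row, det(C) = 2·(6·(-39) - (-12)·(-15)) - 4·((-3)·(-39) - (-12)·0) + 29·((-3)·(-15) - 6·0) = 2·(-414) - 4·117 + 29·45 = 9
Since det(C) ≠ 0, rank(C) = 3 and the system is completely controllable.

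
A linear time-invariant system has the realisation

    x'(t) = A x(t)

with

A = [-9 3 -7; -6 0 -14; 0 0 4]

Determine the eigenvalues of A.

-6, -3, 4

det(sI - A) = s^3 - (tr A)s^2 + (M11 + M22 + M33)s - det A, where Mii is the 2×2 principal minor of A obtained by deleting row i and column i.
tr A = (-9) + 0 + 4 = -5; M11 = 0·4 - (-14)·0 = 0 - 0 = 0; M22 = (-9)·4 - (-7)·0 = -36 - 0 = -36; M33 = (-9)·0 - 3·(-6) = 0 - (-18) = 18; sum of minors = -18.
det A = (-9)·(0·4 - (-14)·0) - 3·((-6)·4 - (-14)·0) + (-7)·((-6)·0 - 0·0) = (-9)·0 - 3·(-24) + (-7)·0 = 72.
So p(s) = det(sI - A) = s^3 + 5s^2 - 18s - 72.
Rational-root test: any integer root divides -72. Testing small divisors, s = -3 works: p(-3) = -27 + 45 + 54 + (-72) = 0, so (s + 3) is a factor.
Dividing, p(s) = (s + 3)(s^2 + 2s - 24).
Factor s^2 + 2s - 24: two numbers with sum -2 and product -24 are 4 and -6, so s^2 + 2s - 24 = (s - 4)(s + 6).
Hence p(s) = (s - 4) (s + 3) (s + 6), with roots -6, -3, 4.
At least one eigenvalue has non-negative real part, so the system is not asymptotically stable.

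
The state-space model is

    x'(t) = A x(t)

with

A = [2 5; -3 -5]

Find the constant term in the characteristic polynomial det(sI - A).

5

For a 2×2 matrix, det(sI - A) = s^2 - (tr A)s + det A.
tr A = -3, det A = 5.
So p(s) = s^2 + 3s + 5.
The constant term is 5.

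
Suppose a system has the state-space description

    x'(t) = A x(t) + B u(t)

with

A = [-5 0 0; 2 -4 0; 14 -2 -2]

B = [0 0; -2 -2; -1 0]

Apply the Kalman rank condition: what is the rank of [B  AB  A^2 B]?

AB = [[0, 0], [8, 8], [6, 4]]
A^2B = [[0, 0], [-32, -32], [-28, -24]]
Controllability matrix C = [B  AB  A^2B] = [[0, 0, 0, 0, 0, 0], [-2, -2, 8, 8, -32, -32], [-1, 0, 6, 4, -28, -24]]
Row 1 of C is identically zero, so rank(C) ≤ 2.
The 2×2 minor from rows 2, 3, columns 1, 2 is (-2)·0 - (-2)·(-1) = 0 - 2 = -2 ≠ 0, so rank(C) = 2.
rank(C) = 2 < n = 3, so the pair (A, B) is not completely controllable.

2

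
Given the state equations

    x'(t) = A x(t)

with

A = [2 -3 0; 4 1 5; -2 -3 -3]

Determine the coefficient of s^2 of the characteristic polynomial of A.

0

Expand det(sI - A) for the 3×3 matrix.
p(s) = s^3 + 20s - 18.
(Check: constant term = det(-A) = (-1)^3 det A = -18; coefficient of s^2 = -tr A = 0.)
The coefficient of s^2 is 0.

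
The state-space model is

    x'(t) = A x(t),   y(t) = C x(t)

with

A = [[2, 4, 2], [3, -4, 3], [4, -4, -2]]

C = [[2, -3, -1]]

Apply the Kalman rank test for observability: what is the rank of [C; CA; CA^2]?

CA = [[-9, 24, -3]]
CA^2 = [[42, -120, 60]]
Observability matrix O = [C; CA; CA^2] = [[2, -3, -1], [-9, 24, -3], [42, -120, 60]]
det(O) = 2·(24·60 - (-3)·(-120)) - (-3)·((-9)·60 - (-3)·42) + (-1)·((-9)·(-120) - 24·42) = 2·1080 - (-3)·(-414) + (-1)·72 = 846 ≠ 0, so rank(O) = 3.
rank(O) = 3 = n, so the pair (A, C) is completely observable.

3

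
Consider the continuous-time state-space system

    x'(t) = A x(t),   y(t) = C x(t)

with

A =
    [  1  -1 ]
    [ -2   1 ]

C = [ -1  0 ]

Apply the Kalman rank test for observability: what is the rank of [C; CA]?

CA = [[-1, 1]]
Observability matrix O = [C; CA] = [[-1, 0], [-1, 1]]
det(O) = (-1)·1 - 0·(-1) = -1 - 0 = -1 ≠ 0, so rank(O) = 2.
rank(O) = 2 = n, so the pair (A, C) is completely observable.

2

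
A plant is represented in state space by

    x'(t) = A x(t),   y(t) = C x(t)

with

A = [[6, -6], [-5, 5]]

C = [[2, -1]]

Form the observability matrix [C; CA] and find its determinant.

-17

CA = [[17, -17]]
Observability matrix O = [C; CA] = [[2, -1], [17, -17]]
det(O) = 2·(-17) - (-1)·17 = -34 - (-17) = -17
Since det(O) ≠ 0, rank(O) = 2 and the system is completely observable.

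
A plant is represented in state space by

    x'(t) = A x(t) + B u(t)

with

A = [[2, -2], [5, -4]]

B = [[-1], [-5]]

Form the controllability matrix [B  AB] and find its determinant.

AB = [[8], [15]]
Controllability matrix C = [B  AB] = [[-1, 8], [-5, 15]]
det(C) = (-1)·15 - 8·(-5) = -15 - (-40) = 25
Since det(C) ≠ 0, rank(C) = 2 and the system is completely controllable.

25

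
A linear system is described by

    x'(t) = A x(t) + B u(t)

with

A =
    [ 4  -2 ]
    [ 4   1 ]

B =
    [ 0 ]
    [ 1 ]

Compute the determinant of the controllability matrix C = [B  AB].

2

AB = [[-2], [1]]
Controllability matrix C = [B  AB] = [[0, -2], [1, 1]]
det(C) = 0·1 - (-2)·1 = 0 - (-2) = 2
Since det(C) ≠ 0, rank(C) = 2 and the system is completely controllable.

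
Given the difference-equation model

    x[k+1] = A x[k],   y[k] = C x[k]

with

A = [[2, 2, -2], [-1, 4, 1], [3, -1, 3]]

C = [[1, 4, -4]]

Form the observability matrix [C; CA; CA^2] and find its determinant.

2340

CA = [[-14, 22, -10]]
CA^2 = [[-80, 70, 20]]
Observability matrix O = [C; CA; CA^2] = [[1, 4, -4], [-14, 22, -10], [-80, 70, 20]]
Expanding along the first row, det(O) = 1·(22·20 - (-10)·70) - 4·((-14)·20 - (-10)·(-80)) + (-4)·((-14)·70 - 22·(-80)) = 1·1140 - 4·(-1080) + (-4)·780 = 2340
Since det(O) ≠ 0, rank(O) = 3 and the system is completely observable.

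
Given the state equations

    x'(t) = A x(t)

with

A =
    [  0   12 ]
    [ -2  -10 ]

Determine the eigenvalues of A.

-6, -4

det(sI - A) = s^2 - (tr A)s + det A, with tr A = 0 + (-10) = -10 and det A = 0·(-10) - 12·(-2) = 0 - (-24) = 24.
So p(s) = det(sI - A) = s^2 + 10s + 24.
Factor s^2 + 10s + 24: two numbers with sum -10 and product 24 are -4 and -6, so s^2 + 10s + 24 = (s + 4)(s + 6).
Hence p(s) = (s + 4) (s + 6), with roots -6, -4.
All eigenvalues have negative real part, so the system is asymptotically stable.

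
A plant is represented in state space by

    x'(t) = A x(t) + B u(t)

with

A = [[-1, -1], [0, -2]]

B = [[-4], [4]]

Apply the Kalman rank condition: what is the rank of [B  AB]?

AB = [[0], [-8]]
Controllability matrix C = [B  AB] = [[-4, 0], [4, -8]]
det(C) = (-4)·(-8) - 0·4 = 32 - 0 = 32 ≠ 0, so rank(C) = 2.
rank(C) = 2 = n, so the pair (A, B) is completely controllable.

2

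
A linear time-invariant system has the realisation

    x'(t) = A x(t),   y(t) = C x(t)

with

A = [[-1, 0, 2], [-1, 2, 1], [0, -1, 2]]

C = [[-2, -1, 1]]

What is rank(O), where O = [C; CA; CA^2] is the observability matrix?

3

CA = [[3, -3, -3]]
CA^2 = [[0, -3, -3]]
Observability matrix O = [C; CA; CA^2] = [[-2, -1, 1], [3, -3, -3], [0, -3, -3]]
det(O) = (-2)·((-3)·(-3) - (-3)·(-3)) - (-1)·(3·(-3) - (-3)·0) + 1·(3·(-3) - (-3)·0) = (-2)·0 - (-1)·(-9) + 1·(-9) = -18 ≠ 0, so rank(O) = 3.
rank(O) = 3 = n, so the pair (A, C) is completely observable.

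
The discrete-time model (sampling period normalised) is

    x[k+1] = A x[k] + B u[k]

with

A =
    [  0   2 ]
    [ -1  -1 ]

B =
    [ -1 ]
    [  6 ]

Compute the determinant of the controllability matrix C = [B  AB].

-67

AB = [[12], [-5]]
Controllability matrix C = [B  AB] = [[-1, 12], [6, -5]]
det(C) = (-1)·(-5) - 12·6 = 5 - 72 = -67
Since det(C) ≠ 0, rank(C) = 2 and the system is completely controllable.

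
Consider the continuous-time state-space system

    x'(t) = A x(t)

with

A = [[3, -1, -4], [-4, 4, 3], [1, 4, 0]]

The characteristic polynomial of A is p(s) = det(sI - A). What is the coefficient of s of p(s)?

0

Expand det(sI - A) for the 3×3 matrix.
p(s) = s^3 - 7s^2 - 41.
(Check: constant term = det(-A) = (-1)^3 det A = -41; coefficient of s^2 = -tr A = -7.)
The coefficient of s is 0.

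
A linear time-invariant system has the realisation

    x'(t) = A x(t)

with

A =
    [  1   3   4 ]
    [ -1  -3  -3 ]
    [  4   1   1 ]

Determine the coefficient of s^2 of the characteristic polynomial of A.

1

Expand det(sI - A) for the 3×3 matrix.
p(s) = s^3 + s^2 - 15s - 11.
(Check: constant term = det(-A) = (-1)^3 det A = -11; coefficient of s^2 = -tr A = 1.)
The coefficient of s^2 is 1.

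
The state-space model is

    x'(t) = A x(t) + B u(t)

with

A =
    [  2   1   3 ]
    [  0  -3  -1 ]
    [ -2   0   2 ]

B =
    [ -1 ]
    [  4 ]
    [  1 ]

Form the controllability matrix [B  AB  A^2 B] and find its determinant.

AB = [[5], [-13], [4]]
A^2B = [[9], [35], [-2]]
Controllability matrix C = [B  AB  A^2B] = [[-1, 5, 9], [4, -13, 35], [1, 4, -2]]
Expanding along the first row, det(C) = (-1)·((-13)·(-2) - 35·4) - 5·(4·(-2) - 35·1) + 9·(4·4 - (-13)·1) = (-1)·(-114) - 5·(-43) + 9·29 = 590
Since det(C) ≠ 0, rank(C) = 3 and the system is completely controllable.

590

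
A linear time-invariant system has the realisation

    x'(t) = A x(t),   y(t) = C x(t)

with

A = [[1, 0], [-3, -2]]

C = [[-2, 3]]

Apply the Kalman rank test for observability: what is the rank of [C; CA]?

CA = [[-11, -6]]
Observability matrix O = [C; CA] = [[-2, 3], [-11, -6]]
det(O) = (-2)·(-6) - 3·(-11) = 12 - (-33) = 45 ≠ 0, so rank(O) = 2.
rank(O) = 2 = n, so the pair (A, C) is completely observable.

2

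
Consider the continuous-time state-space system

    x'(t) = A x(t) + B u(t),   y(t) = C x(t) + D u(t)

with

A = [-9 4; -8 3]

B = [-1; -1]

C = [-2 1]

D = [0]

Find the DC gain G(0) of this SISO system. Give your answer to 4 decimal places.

G(0) = C(-A)^{-1}B + D = -C A^{-1} B + D.
det A = 5, so A^{-1} = (1/5)·adj(A) = [[3/5, -4/5], [8/5, -9/5]]
A^{-1} B = [1/5, 1/5]^T
C A^{-1} B = -1/5
G(0) = D - C A^{-1} B = 0 - (-1/5) = 1/5 ≈ 0.2000

0.2000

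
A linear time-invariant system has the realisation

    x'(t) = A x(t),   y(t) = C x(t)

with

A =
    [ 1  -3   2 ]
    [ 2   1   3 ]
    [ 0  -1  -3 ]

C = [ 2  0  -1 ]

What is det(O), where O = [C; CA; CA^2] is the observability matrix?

CA = [[2, -5, 7]]
CA^2 = [[-8, -18, -32]]
Observability matrix O = [C; CA; CA^2] = [[2, 0, -1], [2, -5, 7], [-8, -18, -32]]
Expanding along the first row, det(O) = 2·((-5)·(-32) - 7·(-18)) - 0·(2·(-32) - 7·(-8)) + (-1)·(2·(-18) - (-5)·(-8)) = 2·286 - 0·(-8) + (-1)·(-76) = 648
Since det(O) ≠ 0, rank(O) = 3 and the system is completely observable.

648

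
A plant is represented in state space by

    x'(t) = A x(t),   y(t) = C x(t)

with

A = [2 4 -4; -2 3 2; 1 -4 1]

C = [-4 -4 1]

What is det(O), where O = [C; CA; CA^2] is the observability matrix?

CA = [[1, -32, 9]]
CA^2 = [[75, -128, -59]]
Observability matrix O = [C; CA; CA^2] = [[-4, -4, 1], [1, -32, 9], [75, -128, -59]]
Expanding along the first row, det(O) = (-4)·((-32)·(-59) - 9·(-128)) - (-4)·(1·(-59) - 9·75) + 1·(1·(-128) - (-32)·75) = (-4)·3040 - (-4)·(-734) + 1·2272 = -12824
Since det(O) ≠ 0, rank(O) = 3 and the system is completely observable.

-12824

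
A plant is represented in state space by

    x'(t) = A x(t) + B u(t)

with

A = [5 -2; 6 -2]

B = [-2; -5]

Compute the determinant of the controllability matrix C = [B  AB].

4

AB = [[0], [-2]]
Controllability matrix C = [B  AB] = [[-2, 0], [-5, -2]]
det(C) = (-2)·(-2) - 0·(-5) = 4 - 0 = 4
Since det(C) ≠ 0, rank(C) = 2 and the system is completely controllable.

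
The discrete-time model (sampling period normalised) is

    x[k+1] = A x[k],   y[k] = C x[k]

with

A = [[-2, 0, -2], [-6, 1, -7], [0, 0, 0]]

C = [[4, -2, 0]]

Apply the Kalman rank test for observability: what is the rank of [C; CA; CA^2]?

CA = [[4, -2, 6]]
CA^2 = [[4, -2, 6]]
Observability matrix O = [C; CA; CA^2] = [[4, -2, 0], [4, -2, 6], [4, -2, 6]]
The columns c1, c2, c3 of O are linearly dependent: c1 + 2·c2 = 0 (check each entry), so rank(O) ≤ 2.
The 2×2 minor from rows 1, 2, columns 1, 3 is 4·6 - 0·4 = 24 - 0 = 24 ≠ 0, so rank(O) = 2.
rank(O) = 2 < n = 3, so the pair (A, C) is not completely observable.

2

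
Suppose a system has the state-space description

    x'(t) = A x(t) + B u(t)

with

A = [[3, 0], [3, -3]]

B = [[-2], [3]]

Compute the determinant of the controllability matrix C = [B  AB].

AB = [[-6], [-15]]
Controllability matrix C = [B  AB] = [[-2, -6], [3, -15]]
det(C) = (-2)·(-15) - (-6)·3 = 30 - (-18) = 48
Since det(C) ≠ 0, rank(C) = 2 and the system is completely controllable.

48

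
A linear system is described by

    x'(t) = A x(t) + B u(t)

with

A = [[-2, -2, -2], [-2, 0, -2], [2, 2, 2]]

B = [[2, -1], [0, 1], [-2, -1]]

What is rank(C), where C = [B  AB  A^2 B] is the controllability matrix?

AB = [[0, 2], [0, 4], [0, -2]]
A^2B = [[0, -8], [0, 0], [0, 8]]
Controllability matrix C = [B  AB  A^2B] = [[2, -1, 0, 2, 0, -8], [0, 1, 0, 4, 0, 0], [-2, -1, 0, -2, 0, 8]]
Take the 3×3 submatrix of C formed by columns 1, 2, 4: [[2, -1, 2], [0, 1, 4], [-2, -1, -2]]. Its determinant is 2·(1·(-2) - 4·(-1)) - (-1)·(0·(-2) - 4·(-2)) + 2·(0·(-1) - 1·(-2)) = 2·2 - (-1)·8 + 2·2 = 16 ≠ 0.
So rank(C) ≥ 3; since C has 3 rows, rank(C) = 3.
rank(C) = 3 = n, so the pair (A, B) is completely controllable.

3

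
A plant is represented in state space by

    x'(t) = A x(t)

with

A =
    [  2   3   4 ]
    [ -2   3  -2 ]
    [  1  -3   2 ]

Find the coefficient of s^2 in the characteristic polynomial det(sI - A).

-7

Expand det(sI - A) for the 3×3 matrix.
p(s) = s^3 - 7s^2 + 12s - 18.
(Check: constant term = det(-A) = (-1)^3 det A = -18; coefficient of s^2 = -tr A = -7.)
The coefficient of s^2 is -7.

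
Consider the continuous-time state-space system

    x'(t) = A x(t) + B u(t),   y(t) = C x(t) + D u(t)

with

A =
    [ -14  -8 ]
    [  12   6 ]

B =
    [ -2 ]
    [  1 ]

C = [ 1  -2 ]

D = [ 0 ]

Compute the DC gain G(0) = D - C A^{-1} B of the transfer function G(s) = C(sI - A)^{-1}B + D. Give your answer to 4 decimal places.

G(0) = C(-A)^{-1}B + D = -C A^{-1} B + D.
det A = 12, so A^{-1} = (1/12)·adj(A) = [[1/2, 2/3], [-1, -7/6]]
A^{-1} B = [-1/3, 5/6]^T
C A^{-1} B = -2
G(0) = D - C A^{-1} B = 0 - (-2) = 2

2.0000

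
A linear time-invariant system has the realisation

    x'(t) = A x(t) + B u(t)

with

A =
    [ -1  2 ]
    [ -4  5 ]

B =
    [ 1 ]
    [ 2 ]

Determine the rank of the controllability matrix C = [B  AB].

1

AB = [[3], [6]]
Controllability matrix C = [B  AB] = [[1, 3], [2, 6]]
Every column of C is a scalar multiple of column 1 = [1, 2] (multipliers 1, 3), so the columns span a one-dimensional space.
C ≠ 0, hence rank(C) = 1.
rank(C) = 1 < n = 2, so the pair (A, B) is not completely controllable.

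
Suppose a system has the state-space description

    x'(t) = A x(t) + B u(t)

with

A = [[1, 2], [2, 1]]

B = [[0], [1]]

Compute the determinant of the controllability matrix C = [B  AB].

AB = [[2], [1]]
Controllability matrix C = [B  AB] = [[0, 2], [1, 1]]
det(C) = 0·1 - 2·1 = 0 - 2 = -2
Since det(C) ≠ 0, rank(C) = 2 and the system is completely controllable.

-2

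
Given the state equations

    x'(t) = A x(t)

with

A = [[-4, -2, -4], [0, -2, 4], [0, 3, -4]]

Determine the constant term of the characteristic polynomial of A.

Expand det(sI - A) for the 3×3 matrix.
p(s) = s^3 + 10s^2 + 20s - 16.
(Check: constant term = det(-A) = (-1)^3 det A = -16; coefficient of s^2 = -tr A = 10.)
The constant term is -16.

-16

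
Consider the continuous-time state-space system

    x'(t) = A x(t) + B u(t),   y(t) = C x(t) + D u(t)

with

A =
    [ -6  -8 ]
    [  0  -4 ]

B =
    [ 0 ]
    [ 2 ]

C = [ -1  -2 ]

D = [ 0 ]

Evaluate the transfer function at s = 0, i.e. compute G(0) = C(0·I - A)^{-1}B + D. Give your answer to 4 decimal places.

-0.3333

G(0) = C(-A)^{-1}B + D = -C A^{-1} B + D.
det A = 24, so A^{-1} = (1/24)·adj(A) = [[-1/6, 1/3], [0, -1/4]]
A^{-1} B = [2/3, -1/2]^T
C A^{-1} B = 1/3
G(0) = D - C A^{-1} B = 0 - (1/3) = -1/3 ≈ -0.3333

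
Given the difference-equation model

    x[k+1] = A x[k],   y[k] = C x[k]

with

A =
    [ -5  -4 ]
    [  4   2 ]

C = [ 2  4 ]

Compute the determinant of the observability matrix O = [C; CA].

CA = [[6, 0]]
Observability matrix O = [C; CA] = [[2, 4], [6, 0]]
det(O) = 2·0 - 4·6 = 0 - 24 = -24
Since det(O) ≠ 0, rank(O) = 2 and the system is completely observable.

-24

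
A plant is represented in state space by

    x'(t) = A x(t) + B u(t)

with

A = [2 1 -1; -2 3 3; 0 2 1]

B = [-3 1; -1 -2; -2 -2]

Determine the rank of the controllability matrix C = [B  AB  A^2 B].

3

AB = [[-5, 2], [-3, -14], [-4, -6]]
A^2B = [[-9, -4], [-11, -64], [-10, -34]]
Controllability matrix C = [B  AB  A^2B] = [[-3, 1, -5, 2, -9, -4], [-1, -2, -3, -14, -11, -64], [-2, -2, -4, -6, -10, -34]]
Take the 3×3 submatrix of C formed by columns 1, 2, 3: [[-3, 1, -5], [-1, -2, -3], [-2, -2, -4]]. Its determinant is (-3)·((-2)·(-4) - (-3)·(-2)) - 1·((-1)·(-4) - (-3)·(-2)) + (-5)·((-1)·(-2) - (-2)·(-2)) = (-3)·2 - 1·(-2) + (-5)·(-2) = 6 ≠ 0.
So rank(C) ≥ 3; since C has 3 rows, rank(C) = 3.
rank(C) = 3 = n, so the pair (A, B) is completely controllable.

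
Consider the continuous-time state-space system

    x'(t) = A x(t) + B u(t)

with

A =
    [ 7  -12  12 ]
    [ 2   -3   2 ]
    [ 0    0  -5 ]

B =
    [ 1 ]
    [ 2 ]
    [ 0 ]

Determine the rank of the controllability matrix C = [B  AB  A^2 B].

AB = [[-17], [-4], [0]]
A^2B = [[-71], [-22], [0]]
Controllability matrix C = [B  AB  A^2B] = [[1, -17, -71], [2, -4, -22], [0, 0, 0]]
Row 3 of C is identically zero, so rank(C) ≤ 2.
The 2×2 minor from rows 1, 2, columns 1, 2 is 1·(-4) - (-17)·2 = -4 - (-34) = 30 ≠ 0, so rank(C) = 2.
rank(C) = 2 < n = 3, so the pair (A, B) is not completely controllable.

2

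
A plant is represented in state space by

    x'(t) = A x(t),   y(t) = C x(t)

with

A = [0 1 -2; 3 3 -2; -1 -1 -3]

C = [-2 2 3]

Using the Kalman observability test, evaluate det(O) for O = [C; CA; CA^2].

-539

CA = [[3, 1, -9]]
CA^2 = [[12, 15, 19]]
Observability matrix O = [C; CA; CA^2] = [[-2, 2, 3], [3, 1, -9], [12, 15, 19]]
Expanding along the first row, det(O) = (-2)·(1·19 - (-9)·15) - 2·(3·19 - (-9)·12) + 3·(3·15 - 1·12) = (-2)·154 - 2·165 + 3·33 = -539
Since det(O) ≠ 0, rank(O) = 3 and the system is completely observable.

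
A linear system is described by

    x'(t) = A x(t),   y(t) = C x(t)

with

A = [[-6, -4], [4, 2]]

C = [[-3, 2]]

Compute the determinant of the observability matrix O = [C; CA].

CA = [[26, 16]]
Observability matrix O = [C; CA] = [[-3, 2], [26, 16]]
det(O) = (-3)·16 - 2·26 = -48 - 52 = -100
Since det(O) ≠ 0, rank(O) = 2 and the system is completely observable.

-100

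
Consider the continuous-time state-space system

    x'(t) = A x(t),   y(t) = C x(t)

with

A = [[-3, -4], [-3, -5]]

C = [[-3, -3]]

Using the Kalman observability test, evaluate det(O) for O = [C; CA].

CA = [[18, 27]]
Observability matrix O = [C; CA] = [[-3, -3], [18, 27]]
det(O) = (-3)·27 - (-3)·18 = -81 - (-54) = -27
Since det(O) ≠ 0, rank(O) = 2 and the system is completely observable.

-27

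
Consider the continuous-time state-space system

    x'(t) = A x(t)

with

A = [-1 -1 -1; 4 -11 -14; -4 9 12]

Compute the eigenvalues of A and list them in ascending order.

det(sI - A) = s^3 - (tr A)s^2 + (M11 + M22 + M33)s - det A, where Mii is the 2×2 principal minor of A obtained by deleting row i and column i.
tr A = (-1) + (-11) + 12 = 0; M11 = (-11)·12 - (-14)·9 = -132 - (-126) = -6; M22 = (-1)·12 - (-1)·(-4) = -12 - 4 = -16; M33 = (-1)·(-11) - (-1)·4 = 11 - (-4) = 15; sum of minors = -7.
det A = (-1)·((-11)·12 - (-14)·9) - (-1)·(4·12 - (-14)·(-4)) + (-1)·(4·9 - (-11)·(-4)) = (-1)·(-6) - (-1)·(-8) + (-1)·(-8) = 6.
So p(s) = det(sI - A) = s^3 - 7s - 6.
Rational-root test: any integer root divides -6. Testing small divisors, s = -1 works: p(-1) = -1 + 0 + 7 + (-6) = 0, so (s + 1) is a factor.
Dividing, p(s) = (s + 1)(s^2 - s - 6).
Factor s^2 - s - 6: two numbers with sum 1 and product -6 are 3 and -2, so s^2 - s - 6 = (s - 3)(s + 2).
Hence p(s) = (s - 3) (s + 1) (s + 2), with roots -2, -1, 3.
At least one eigenvalue has non-negative real part, so the system is not asymptotically stable.

-2, -1, 3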